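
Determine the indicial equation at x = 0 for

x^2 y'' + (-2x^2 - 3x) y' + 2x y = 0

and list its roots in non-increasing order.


Divide by x^2 to reach normal form y'' + P_1(x) y' + P_2(x) y = 0 with P_1(x) = -2 - 3/x and P_2(x) = 2/x.
x = 0 is a singular point because the y'-coefficient -2 - 3/x has a pole at x = 0 and the y-coefficient 2/x has a pole at x = 0.
It is a regular singular point because x P_1(x) = p(x) = -2x - 3 and x^2 P_2(x) = q(x) = 2x are polynomials, hence analytic at x = 0.
p(0) = -3,  q(0) = 0.
Indicial equation: r(r-1) + p(0) r + q(0) = 0, i.e. r^2 + (p(0) - 1) r + q(0) = 0, i.e. r^2 - 4 r = 0.
Discriminant: (-4)^2 - 4(0) = 16, so r = (4 ± 4)/2.
Solving: r_1 = 4, r_2 = 0.

indicial: r^2 - 4 r = 0; roots r_1 = 4, r_2 = 0


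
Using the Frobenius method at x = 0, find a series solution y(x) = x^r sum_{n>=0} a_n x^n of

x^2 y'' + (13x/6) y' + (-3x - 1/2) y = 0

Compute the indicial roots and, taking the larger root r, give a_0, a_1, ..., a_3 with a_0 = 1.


Write in Frobenius form y'' + (p(x)/x) y' + (q(x)/x^2) y = 0:
  p(x) = 13/6,  q(x) = -3x - 1/2.
Indicial equation: r(r-1) + (13/6) r + (-1/2) = 0 -> roots r_1 = 1/3, r_2 = -3/2.
Take r = r_1 = 1/3. Let y(x) = x^r sum_{n>=0} a_n x^n with a_0 = 1.
Substitute y = x^r sum a_n x^n and match x^{r+n}. The recurrence is
  D(n) a_n - 3 a_{n-1} = 0,  where D(n) = (r+n)(r+n-1) + (13/6)(r+n) + (-1/2).
  a_n = 3 / D(n) * a_{n-1}.
Since the indicial polynomial factors as (r - r_1)(r - r_2), D(n) = (r_1 + n - r_1)(r_1 + n - r_2) = n(n + 11/6).
Evaluating step by step (a_0 = 1):
  n = 1: D(1) = 1(1 + 11/6) = 17/6; numerator = 3(1) = 3; a_1 = (3)/(17/6) = 18/17
  n = 2: D(2) = 2(2 + 11/6) = 23/3; numerator = 3(18/17) = 54/17; a_2 = (54/17)/(23/3) = 162/391
  n = 3: D(3) = 3(3 + 11/6) = 29/2; numerator = 3(162/391) = 486/391; a_3 = (486/391)/(29/2) = 972/11339

r = 1/3; a_0 = 1; a_1 = 18/17; a_2 = 162/391; a_3 = 972/11339


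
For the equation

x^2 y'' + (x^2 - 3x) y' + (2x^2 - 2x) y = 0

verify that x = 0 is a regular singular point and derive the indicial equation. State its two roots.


Divide by x^2 to reach normal form y'' + P_1(x) y' + P_2(x) y = 0 with P_1(x) = 1 - 3/x and P_2(x) = 2 - 2/x.
x = 0 is a singular point because the y'-coefficient 1 - 3/x has a pole at x = 0 and the y-coefficient 2 - 2/x has a pole at x = 0.
It is a regular singular point because x P_1(x) = p(x) = x - 3 and x^2 P_2(x) = q(x) = 2x^2 - 2x are polynomials, hence analytic at x = 0.
p(0) = -3,  q(0) = 0.
Indicial equation: r(r-1) + p(0) r + q(0) = 0, i.e. r^2 + (p(0) - 1) r + q(0) = 0, i.e. r^2 - 4 r = 0.
Discriminant: (-4)^2 - 4(0) = 16, so r = (4 ± 4)/2.
Solving: r_1 = 4, r_2 = 0.

indicial: r^2 - 4 r = 0; roots r_1 = 4, r_2 = 0


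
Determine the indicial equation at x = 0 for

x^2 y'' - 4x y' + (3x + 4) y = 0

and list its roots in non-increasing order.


Divide by x^2 to reach normal form y'' + P_1(x) y' + P_2(x) y = 0 with P_1(x) = -4/x and P_2(x) = 3/x + 4/x^2.
x = 0 is a singular point because the y'-coefficient -4/x has a pole at x = 0 and the y-coefficient 3/x + 4/x^2 has a pole at x = 0.
It is a regular singular point because x P_1(x) = p(x) = -4 and x^2 P_2(x) = q(x) = 3x + 4 are polynomials, hence analytic at x = 0.
p(0) = -4,  q(0) = 4.
Indicial equation: r(r-1) + p(0) r + q(0) = 0, i.e. r^2 + (p(0) - 1) r + q(0) = 0, i.e. r^2 - 5 r + 4 = 0.
Discriminant: (-5)^2 - 4(4) = 9, so r = (5 ± 3)/2.
Solving: r_1 = 4, r_2 = 1.

indicial: r^2 - 5 r + 4 = 0; roots r_1 = 4, r_2 = 1


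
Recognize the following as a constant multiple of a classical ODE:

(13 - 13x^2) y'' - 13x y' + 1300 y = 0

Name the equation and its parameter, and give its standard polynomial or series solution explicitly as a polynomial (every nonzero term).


All three coefficients share the factor 13; dividing through by 13 gives  (1 - x^2) y'' - x y' + 100 y = 0.
This matches the Chebyshev equation (1 - x^2) y'' - x y' + n^2 y = 0 (note the -x y' term, not -2x y') with n^2 = 100, so n = 10; the polynomial solution is T_10(x).
With y = sum_k a_k x^k, matching x^k gives (k+2)(k+1) a_{k+2} = (k^2 - n^2) a_k = (k - 10)(k + 10) a_k. The right side vanishes at k = 10, so the series with the parity of 10 terminates at degree 10.
Standard normalization: leading coefficient of T_n is 2^(n-1), so a_10 = 2^9 = 512. Work downward with a_k = (k+1)(k+2) a_{k+2} / ((k - 10)(k + 10)):
  a_8 = (9)(10)(512) / ((8 - 10)(8 + 10)) = 46080/(-36) = -1280
  a_6 = (7)(8)(-1280) / ((6 - 10)(6 + 10)) = -71680/(-64) = 1120
  a_4 = (5)(6)(1120) / ((4 - 10)(4 + 10)) = 33600/(-84) = -400
  a_2 = (3)(4)(-400) / ((2 - 10)(2 + 10)) = -4800/(-96) = 50
  a_0 = (1)(2)(50) / ((0 - 10)(0 + 10)) = 100/(-100) = -1
Hence T_10(x) = 512 x^10 - 1280 x^8 + 1120 x^6 - 400 x^4 + 50 x^2 - 1.

T_10(x); series = 512 x^10 - 1280 x^8 + 1120 x^6 - 400 x^4 + 50 x^2 - 1


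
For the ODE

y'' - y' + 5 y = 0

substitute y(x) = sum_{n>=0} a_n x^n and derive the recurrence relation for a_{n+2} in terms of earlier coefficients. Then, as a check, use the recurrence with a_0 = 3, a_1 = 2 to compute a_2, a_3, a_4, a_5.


Substitute y = sum_n a_n x^n.
y''(x) has coefficient (n+2)(n+1) a_{n+2} at x^n;
-y'(x) has coefficient -(n+1) a_{n+1} at x^n;
5 y(x) has coefficient 5 a_n at x^n.
Matching x^n: (n+2)(n+1) a_{n+2} - (n+1) a_{n+1} + 5 a_n = 0.
Thus a_{n+2} = [(n+1) a_{n+1} - 5 a_n] / ((n+1)(n+2)).

Check with a_0 = 3, a_1 = 2 (apply the recurrence for n = 0, 1, 2, 3): a_0 = 3, a_1 = 2, a_2 = -13/2, a_3 = -23/6, a_4 = 7/4, a_5 = 157/120.

a_(n+2) = [(n+1) a_(n+1) - 5 a_n] / ((n+1)(n+2)); check: a_0 = 3, a_1 = 2, a_2 = -13/2, a_3 = -23/6, a_4 = 7/4, a_5 = 157/120


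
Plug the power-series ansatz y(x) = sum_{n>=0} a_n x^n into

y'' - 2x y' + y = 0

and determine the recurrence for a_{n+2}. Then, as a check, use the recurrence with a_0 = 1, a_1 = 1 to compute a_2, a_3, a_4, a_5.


Substitute y = sum_n a_n x^n.
y''(x) has coefficient (n+2)(n+1) a_{n+2} at x^n;
-2 x y'(x) has coefficient -2 n a_n at x^n (shift);
y(x) has coefficient 1 a_n at x^n.
Matching x^n: (n+2)(n+1) a_{n+2} + (-2n + 1) a_n = 0.
Thus a_{n+2} = (2n - 1) / ((n+1)(n+2)) * a_n.

Check with a_0 = 1, a_1 = 1 (apply the recurrence for n = 0, 1, 2, 3): a_0 = 1, a_1 = 1, a_2 = -1/2, a_3 = 1/6, a_4 = -1/8, a_5 = 1/24.

a_(n+2) = (2n - 1) / ((n+1)(n+2)) * a_n; check: a_0 = 1, a_1 = 1, a_2 = -1/2, a_3 = 1/6, a_4 = -1/8, a_5 = 1/24


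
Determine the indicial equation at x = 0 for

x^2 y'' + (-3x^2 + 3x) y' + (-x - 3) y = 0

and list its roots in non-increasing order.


Divide by x^2 to reach normal form y'' + P_1(x) y' + P_2(x) y = 0 with P_1(x) = -3 + 3/x and P_2(x) = -1/x - 3/x^2.
x = 0 is a singular point because the y'-coefficient -3 + 3/x has a pole at x = 0 and the y-coefficient -1/x - 3/x^2 has a pole at x = 0.
It is a regular singular point because x P_1(x) = p(x) = 3 - 3x and x^2 P_2(x) = q(x) = -x - 3 are polynomials, hence analytic at x = 0.
p(0) = 3,  q(0) = -3.
Indicial equation: r(r-1) + p(0) r + q(0) = 0, i.e. r^2 + (p(0) - 1) r + q(0) = 0, i.e. r^2 + 2 r - 3 = 0.
Discriminant: (2)^2 - 4(-3) = 16, so r = (-2 ± 4)/2.
Solving: r_1 = 1, r_2 = -3.

indicial: r^2 + 2 r - 3 = 0; roots r_1 = 1, r_2 = -3


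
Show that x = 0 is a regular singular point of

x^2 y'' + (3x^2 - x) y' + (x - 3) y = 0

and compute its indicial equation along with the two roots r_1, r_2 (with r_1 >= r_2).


Divide by x^2 to reach normal form y'' + P_1(x) y' + P_2(x) y = 0 with P_1(x) = 3 - 1/x and P_2(x) = 1/x - 3/x^2.
x = 0 is a singular point because the y'-coefficient 3 - 1/x has a pole at x = 0 and the y-coefficient 1/x - 3/x^2 has a pole at x = 0.
It is a regular singular point because x P_1(x) = p(x) = 3x - 1 and x^2 P_2(x) = q(x) = x - 3 are polynomials, hence analytic at x = 0.
p(0) = -1,  q(0) = -3.
Indicial equation: r(r-1) + p(0) r + q(0) = 0, i.e. r^2 + (p(0) - 1) r + q(0) = 0, i.e. r^2 - 2 r - 3 = 0.
Discriminant: (-2)^2 - 4(-3) = 16, so r = (2 ± 4)/2.
Solving: r_1 = 3, r_2 = -1.

indicial: r^2 - 2 r - 3 = 0; roots r_1 = 3, r_2 = -1


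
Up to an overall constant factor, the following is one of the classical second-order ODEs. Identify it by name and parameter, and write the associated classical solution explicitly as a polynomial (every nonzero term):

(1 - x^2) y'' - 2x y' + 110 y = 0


The equation is already in a standard form:  (1 - x^2) y'' - 2x y' + 110 y = 0.
This matches the Legendre equation (1 - x^2) y'' - 2x y' + n(n+1) y = 0 (note the -2x y' term) with n(n+1) = 110, so n = 10; the polynomial solution is P_10(x).
With y = sum_k a_k x^k, matching x^k gives (k+2)(k+1) a_{k+2} = [k(k+1) - n(n+1)] a_k = (k - 10)(k + 11) a_k. The right side vanishes at k = 10, so the series with the parity of 10 terminates at degree 10.
Standard normalization (P_n(1) = 1): leading coefficient (2n)!/(2^n (n!)^2) = 2432902008176640000/(1024*13168189440000) = 46189/256, so a_10 = 46189/256. Work downward with a_k = (k+1)(k+2) a_{k+2} / ((k - 10)(k + 11)):
  a_8 = (9)(10)(46189/256) / ((8 - 10)(8 + 11)) = (2078505/128)/(-38) = -109395/256
  a_6 = (7)(8)(-109395/256) / ((6 - 10)(6 + 11)) = (-765765/32)/(-68) = 45045/128
  a_4 = (5)(6)(45045/128) / ((4 - 10)(4 + 11)) = (675675/64)/(-90) = -15015/128
  a_2 = (3)(4)(-15015/128) / ((2 - 10)(2 + 11)) = (-45045/32)/(-104) = 3465/256
  a_0 = (1)(2)(3465/256) / ((0 - 10)(0 + 11)) = (3465/128)/(-110) = -63/256
Hence P_10(x) = 46189 x^10/256 - 109395 x^8/256 + 45045 x^6/128 - 15015 x^4/128 + 3465 x^2/256 - 63/256.

P_10(x); series = 46189 x^10/256 - 109395 x^8/256 + 45045 x^6/128 - 15015 x^4/128 + 3465 x^2/256 - 63/256


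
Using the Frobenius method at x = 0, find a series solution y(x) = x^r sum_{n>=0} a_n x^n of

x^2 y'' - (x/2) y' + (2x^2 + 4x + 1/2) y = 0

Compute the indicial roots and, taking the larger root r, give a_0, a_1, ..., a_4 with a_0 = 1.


Write in Frobenius form y'' + (p(x)/x) y' + (q(x)/x^2) y = 0:
  p(x) = -1/2,  q(x) = 2x^2 + 4x + 1/2.
Indicial equation: r(r-1) + (-1/2) r + (1/2) = 0 -> roots r_1 = 1, r_2 = 1/2.
Take r = r_1 = 1. Let y(x) = x^r sum_{n>=0} a_n x^n with a_0 = 1.
Substitute y = x^r sum a_n x^n and match x^{r+n}. The recurrence is
  D(n) a_n + 4 a_{n-1} + 2 a_{n-2} = 0,  where D(n) = (r+n)(r+n-1) + (-1/2)(r+n) + (1/2).
  a_n = [-4 a_{n-1} - 2 a_{n-2}] / D(n).
Since the indicial polynomial factors as (r - r_1)(r - r_2), D(n) = (r_1 + n - r_1)(r_1 + n - r_2) = n(n + 1/2).
Evaluating step by step (a_0 = 1):
  n = 1: D(1) = 1(1 + 1/2) = 3/2; numerator = -4(1) = -4; a_1 = (-4)/(3/2) = -8/3
  n = 2: D(2) = 2(2 + 1/2) = 5; numerator = -4(-8/3) - 2(1) = 26/3; a_2 = (26/3)/(5) = 26/15
  n = 3: D(3) = 3(3 + 1/2) = 21/2; numerator = -4(26/15) - 2(-8/3) = -8/5; a_3 = (-8/5)/(21/2) = -16/105
  n = 4: D(4) = 4(4 + 1/2) = 18; numerator = -4(-16/105) - 2(26/15) = -20/7; a_4 = (-20/7)/(18) = -10/63

r = 1; a_0 = 1; a_1 = -8/3; a_2 = 26/15; a_3 = -16/105; a_4 = -10/63


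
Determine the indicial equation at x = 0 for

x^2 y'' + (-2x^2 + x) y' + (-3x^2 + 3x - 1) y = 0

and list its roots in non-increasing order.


Divide by x^2 to reach normal form y'' + P_1(x) y' + P_2(x) y = 0 with P_1(x) = -2 + 1/x and P_2(x) = -3 + 3/x - 1/x^2.
x = 0 is a singular point because the y'-coefficient -2 + 1/x has a pole at x = 0 and the y-coefficient -3 + 3/x - 1/x^2 has a pole at x = 0.
It is a regular singular point because x P_1(x) = p(x) = 1 - 2x and x^2 P_2(x) = q(x) = -3x^2 + 3x - 1 are polynomials, hence analytic at x = 0.
p(0) = 1,  q(0) = -1.
Indicial equation: r(r-1) + p(0) r + q(0) = 0, i.e. r^2 + (p(0) - 1) r + q(0) = 0, i.e. r^2 - 1 = 0.
Discriminant: (0)^2 - 4(-1) = 4, so r = (0 ± 2)/2.
Solving: r_1 = 1, r_2 = -1.

indicial: r^2 - 1 = 0; roots r_1 = 1, r_2 = -1


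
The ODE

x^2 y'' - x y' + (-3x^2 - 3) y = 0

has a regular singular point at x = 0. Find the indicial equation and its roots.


Divide by x^2 to reach normal form y'' + P_1(x) y' + P_2(x) y = 0 with P_1(x) = -1/x and P_2(x) = -3 - 3/x^2.
x = 0 is a singular point because the y'-coefficient -1/x has a pole at x = 0 and the y-coefficient -3 - 3/x^2 has a pole at x = 0.
It is a regular singular point because x P_1(x) = p(x) = -1 and x^2 P_2(x) = q(x) = -3x^2 - 3 are polynomials, hence analytic at x = 0.
p(0) = -1,  q(0) = -3.
Indicial equation: r(r-1) + p(0) r + q(0) = 0, i.e. r^2 + (p(0) - 1) r + q(0) = 0, i.e. r^2 - 2 r - 3 = 0.
Discriminant: (-2)^2 - 4(-3) = 16, so r = (2 ± 4)/2.
Solving: r_1 = 3, r_2 = -1.

indicial: r^2 - 2 r - 3 = 0; roots r_1 = 3, r_2 = -1


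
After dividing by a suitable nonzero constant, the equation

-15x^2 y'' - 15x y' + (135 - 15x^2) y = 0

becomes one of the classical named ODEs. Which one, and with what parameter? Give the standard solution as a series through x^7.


All three coefficients share the factor -15; dividing through by -15 gives  x^2 y'' + x y' + (x^2 - 9) y = 0.
This matches the Bessel equation x^2 y'' + x y' + (x^2 - nu^2) y = 0 with nu^2 = 9, so nu = 3; the solution bounded at x = 0 is J_3(x).
Frobenius at x = 0: indicial roots ±nu; for r = nu the recurrence k(k + 2nu) c_k = -c_{k-2} gives the standard series J_nu(x) = sum_{k>=0} (-1)^k / (k! (k+nu)!) (x/2)^(2k+nu). Evaluate the first 3 terms:
  k = 0: (-1)^0 / (0! * 3! * 2^3) x^3 = 1/(1*6*8) x^3 = (1/48) x^3
  k = 1: (-1)^1 / (1! * 4! * 2^5) x^5 = -1/(1*24*32) x^5 = (-1/768) x^5
  k = 2: (-1)^2 / (2! * 5! * 2^7) x^7 = 1/(2*120*128) x^7 = (1/30720) x^7
Hence J_3(x) = x^7/30720 - x^5/768 + x^3/48 + ....

J_3(x); series = x^7/30720 - x^5/768 + x^3/48


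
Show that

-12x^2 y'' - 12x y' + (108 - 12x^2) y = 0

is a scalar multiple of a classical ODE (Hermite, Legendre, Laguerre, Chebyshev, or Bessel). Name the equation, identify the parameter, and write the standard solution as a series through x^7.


All three coefficients share the factor -12; dividing through by -12 gives  x^2 y'' + x y' + (x^2 - 9) y = 0.
This matches the Bessel equation x^2 y'' + x y' + (x^2 - nu^2) y = 0 with nu^2 = 9, so nu = 3; the solution bounded at x = 0 is J_3(x).
Frobenius at x = 0: indicial roots ±nu; for r = nu the recurrence k(k + 2nu) c_k = -c_{k-2} gives the standard series J_nu(x) = sum_{k>=0} (-1)^k / (k! (k+nu)!) (x/2)^(2k+nu). Evaluate the first 3 terms:
  k = 0: (-1)^0 / (0! * 3! * 2^3) x^3 = 1/(1*6*8) x^3 = (1/48) x^3
  k = 1: (-1)^1 / (1! * 4! * 2^5) x^5 = -1/(1*24*32) x^5 = (-1/768) x^5
  k = 2: (-1)^2 / (2! * 5! * 2^7) x^7 = 1/(2*120*128) x^7 = (1/30720) x^7
Hence J_3(x) = x^7/30720 - x^5/768 + x^3/48 + ....

J_3(x); series = x^7/30720 - x^5/768 + x^3/48


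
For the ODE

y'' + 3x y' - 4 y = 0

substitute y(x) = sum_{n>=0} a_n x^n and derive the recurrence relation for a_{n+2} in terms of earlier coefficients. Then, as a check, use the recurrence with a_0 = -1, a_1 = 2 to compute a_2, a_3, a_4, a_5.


Substitute y = sum_n a_n x^n.
y''(x) has coefficient (n+2)(n+1) a_{n+2} at x^n;
3 x y'(x) has coefficient 3 n a_n at x^n (shift);
-4 y(x) has coefficient -4 a_n at x^n.
Matching x^n: (n+2)(n+1) a_{n+2} + (3n - 4) a_n = 0.
Thus a_{n+2} = (-3n + 4) / ((n+1)(n+2)) * a_n.

Check with a_0 = -1, a_1 = 2 (apply the recurrence for n = 0, 1, 2, 3): a_0 = -1, a_1 = 2, a_2 = -2, a_3 = 1/3, a_4 = 1/3, a_5 = -1/12.

a_(n+2) = (-3n + 4) / ((n+1)(n+2)) * a_n; check: a_0 = -1, a_1 = 2, a_2 = -2, a_3 = 1/3, a_4 = 1/3, a_5 = -1/12


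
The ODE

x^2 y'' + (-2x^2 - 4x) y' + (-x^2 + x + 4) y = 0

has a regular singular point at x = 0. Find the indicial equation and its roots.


Divide by x^2 to reach normal form y'' + P_1(x) y' + P_2(x) y = 0 with P_1(x) = -2 - 4/x and P_2(x) = -1 + 1/x + 4/x^2.
x = 0 is a singular point because the y'-coefficient -2 - 4/x has a pole at x = 0 and the y-coefficient -1 + 1/x + 4/x^2 has a pole at x = 0.
It is a regular singular point because x P_1(x) = p(x) = -2x - 4 and x^2 P_2(x) = q(x) = -x^2 + x + 4 are polynomials, hence analytic at x = 0.
p(0) = -4,  q(0) = 4.
Indicial equation: r(r-1) + p(0) r + q(0) = 0, i.e. r^2 + (p(0) - 1) r + q(0) = 0, i.e. r^2 - 5 r + 4 = 0.
Discriminant: (-5)^2 - 4(4) = 9, so r = (5 ± 3)/2.
Solving: r_1 = 4, r_2 = 1.

indicial: r^2 - 5 r + 4 = 0; roots r_1 = 4, r_2 = 1


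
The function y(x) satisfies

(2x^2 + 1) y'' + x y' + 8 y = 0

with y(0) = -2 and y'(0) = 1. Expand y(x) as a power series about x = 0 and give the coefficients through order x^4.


Ansatz: y(x) = sum_{n>=0} a_n x^n, so y'(x) = sum_{n>=1} n a_n x^(n-1) and y''(x) = sum_{n>=2} n(n-1) a_n x^(n-2).
Substitute into P(x) y'' + Q(x) y' + R(x) y = 0 with P(x) = 2x^2 + 1, Q(x) = x, R(x) = 8, and match powers of x.
Initial conditions: a_0 = -2, a_1 = 1.
Setting the coefficient of each power of x to zero and solving order by order (substituting the coefficients already found):
  x^0: 2 a_2 + 8 a_0 = 0  ->  2 a_2 = -8 a_0 = 16  ->  a_2 = 8
  x^1: 6 a_3 + 9 a_1 = 0  ->  6 a_3 = -9 a_1 = -9  ->  a_3 = -3/2
  x^2: 12 a_4 + 14 a_2 = 0  ->  12 a_4 = -14 a_2 = -112  ->  a_4 = -28/3
Truncated series: y(x) = -2 + x + 8 x^2 - (3/2) x^3 - (28/3) x^4 + O(x^5).

a_0 = -2; a_1 = 1; a_2 = 8; a_3 = -3/2; a_4 = -28/3


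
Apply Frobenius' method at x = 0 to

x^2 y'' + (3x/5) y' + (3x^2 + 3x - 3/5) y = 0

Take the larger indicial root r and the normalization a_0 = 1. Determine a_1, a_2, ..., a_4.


Write in Frobenius form y'' + (p(x)/x) y' + (q(x)/x^2) y = 0:
  p(x) = 3/5,  q(x) = 3x^2 + 3x - 3/5.
Indicial equation: r(r-1) + (3/5) r + (-3/5) = 0 -> roots r_1 = 1, r_2 = -3/5.
Take r = r_1 = 1. Let y(x) = x^r sum_{n>=0} a_n x^n with a_0 = 1.
Substitute y = x^r sum a_n x^n and match x^{r+n}. The recurrence is
  D(n) a_n + 3 a_{n-1} + 3 a_{n-2} = 0,  where D(n) = (r+n)(r+n-1) + (3/5)(r+n) + (-3/5).
  a_n = [-3 a_{n-1} - 3 a_{n-2}] / D(n).
Since the indicial polynomial factors as (r - r_1)(r - r_2), D(n) = (r_1 + n - r_1)(r_1 + n - r_2) = n(n + 8/5).
Evaluating step by step (a_0 = 1):
  n = 1: D(1) = 1(1 + 8/5) = 13/5; numerator = -3(1) = -3; a_1 = (-3)/(13/5) = -15/13
  n = 2: D(2) = 2(2 + 8/5) = 36/5; numerator = -3(-15/13) - 3(1) = 6/13; a_2 = (6/13)/(36/5) = 5/78
  n = 3: D(3) = 3(3 + 8/5) = 69/5; numerator = -3(5/78) - 3(-15/13) = 85/26; a_3 = (85/26)/(69/5) = 425/1794
  n = 4: D(4) = 4(4 + 8/5) = 112/5; numerator = -3(425/1794) - 3(5/78) = -270/299; a_4 = (-270/299)/(112/5) = -675/16744

r = 1; a_0 = 1; a_1 = -15/13; a_2 = 5/78; a_3 = 425/1794; a_4 = -675/16744


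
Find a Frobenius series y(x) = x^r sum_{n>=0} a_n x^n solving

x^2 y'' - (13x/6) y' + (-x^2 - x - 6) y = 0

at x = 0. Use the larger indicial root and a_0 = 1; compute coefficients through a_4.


Write in Frobenius form y'' + (p(x)/x) y' + (q(x)/x^2) y = 0:
  p(x) = -13/6,  q(x) = -x^2 - x - 6.
Indicial equation: r(r-1) + (-13/6) r + (-6) = 0 -> roots r_1 = 9/2, r_2 = -4/3.
Take r = r_1 = 9/2. Let y(x) = x^r sum_{n>=0} a_n x^n with a_0 = 1.
Substitute y = x^r sum a_n x^n and match x^{r+n}. The recurrence is
  D(n) a_n - 1 a_{n-1} - 1 a_{n-2} = 0,  where D(n) = (r+n)(r+n-1) + (-13/6)(r+n) + (-6).
  a_n = [1 a_{n-1} + 1 a_{n-2}] / D(n).
Since the indicial polynomial factors as (r - r_1)(r - r_2), D(n) = (r_1 + n - r_1)(r_1 + n - r_2) = n(n + 35/6).
Evaluating step by step (a_0 = 1):
  n = 1: D(1) = 1(1 + 35/6) = 41/6; numerator = 1(1) = 1; a_1 = (1)/(41/6) = 6/41
  n = 2: D(2) = 2(2 + 35/6) = 47/3; numerator = 1(6/41) + 1(1) = 47/41; a_2 = (47/41)/(47/3) = 3/41
  n = 3: D(3) = 3(3 + 35/6) = 53/2; numerator = 1(3/41) + 1(6/41) = 9/41; a_3 = (9/41)/(53/2) = 18/2173
  n = 4: D(4) = 4(4 + 35/6) = 118/3; numerator = 1(18/2173) + 1(3/41) = 177/2173; a_4 = (177/2173)/(118/3) = 9/4346

r = 9/2; a_0 = 1; a_1 = 6/41; a_2 = 3/41; a_3 = 18/2173; a_4 = 9/4346


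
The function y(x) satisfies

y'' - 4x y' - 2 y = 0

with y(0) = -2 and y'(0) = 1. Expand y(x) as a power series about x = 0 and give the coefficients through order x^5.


Ansatz: y(x) = sum_{n>=0} a_n x^n, so y'(x) = sum_{n>=1} n a_n x^(n-1) and y''(x) = sum_{n>=2} n(n-1) a_n x^(n-2).
Substitute into P(x) y'' + Q(x) y' + R(x) y = 0 with P(x) = 1, Q(x) = -4x, R(x) = -2, and match powers of x.
Initial conditions: a_0 = -2, a_1 = 1.
Setting the coefficient of each power of x to zero and solving order by order (substituting the coefficients already found):
  x^0: 2 a_2 - 2 a_0 = 0  ->  2 a_2 = 2 a_0 = -4  ->  a_2 = -2
  x^1: 6 a_3 - 6 a_1 = 0  ->  6 a_3 = 6 a_1 = 6  ->  a_3 = 1
  x^2: 12 a_4 - 10 a_2 = 0  ->  12 a_4 = 10 a_2 = -20  ->  a_4 = -5/3
  x^3: 20 a_5 - 14 a_3 = 0  ->  20 a_5 = 14 a_3 = 14  ->  a_5 = 7/10
Truncated series: y(x) = -2 + x - 2 x^2 + x^3 - (5/3) x^4 + (7/10) x^5 + O(x^6).

a_0 = -2; a_1 = 1; a_2 = -2; a_3 = 1; a_4 = -5/3; a_5 = 7/10


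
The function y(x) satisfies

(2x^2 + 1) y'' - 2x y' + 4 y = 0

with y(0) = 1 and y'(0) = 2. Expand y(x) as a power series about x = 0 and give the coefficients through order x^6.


Ansatz: y(x) = sum_{n>=0} a_n x^n, so y'(x) = sum_{n>=1} n a_n x^(n-1) and y''(x) = sum_{n>=2} n(n-1) a_n x^(n-2).
Substitute into P(x) y'' + Q(x) y' + R(x) y = 0 with P(x) = 2x^2 + 1, Q(x) = -2x, R(x) = 4, and match powers of x.
Initial conditions: a_0 = 1, a_1 = 2.
Setting the coefficient of each power of x to zero and solving order by order (substituting the coefficients already found):
  x^0: 2 a_2 + 4 a_0 = 0  ->  2 a_2 = -4 a_0 = -4  ->  a_2 = -2
  x^1: 6 a_3 + 2 a_1 = 0  ->  6 a_3 = -2 a_1 = -4  ->  a_3 = -2/3
  x^2: 12 a_4 + 4 a_2 = 0  ->  12 a_4 = -4 a_2 = 8  ->  a_4 = 2/3
  x^3: 20 a_5 + 10 a_3 = 0  ->  20 a_5 = -10 a_3 = 20/3  ->  a_5 = 1/3
  x^4: 30 a_6 + 20 a_4 = 0  ->  30 a_6 = -20 a_4 = -40/3  ->  a_6 = -4/9
Truncated series: y(x) = 1 + 2 x - 2 x^2 - (2/3) x^3 + (2/3) x^4 + (1/3) x^5 - (4/9) x^6 + O(x^7).

a_0 = 1; a_1 = 2; a_2 = -2; a_3 = -2/3; a_4 = 2/3; a_5 = 1/3; a_6 = -4/9


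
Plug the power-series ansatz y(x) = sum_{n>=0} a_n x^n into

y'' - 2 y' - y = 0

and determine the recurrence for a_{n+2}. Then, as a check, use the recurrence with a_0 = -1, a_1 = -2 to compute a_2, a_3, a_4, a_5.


Substitute y = sum_n a_n x^n.
y''(x) has coefficient (n+2)(n+1) a_{n+2} at x^n;
-2 y'(x) has coefficient -2 (n+1) a_{n+1} at x^n;
-y(x) has coefficient -1 a_n at x^n.
Matching x^n: (n+2)(n+1) a_{n+2} - 2 (n+1) a_{n+1} - 1 a_n = 0.
Thus a_{n+2} = [2 (n+1) a_{n+1} + 1 a_n] / ((n+1)(n+2)).

Check with a_0 = -1, a_1 = -2 (apply the recurrence for n = 0, 1, 2, 3): a_0 = -1, a_1 = -2, a_2 = -5/2, a_3 = -2, a_4 = -29/24, a_5 = -7/12.

a_(n+2) = [2 (n+1) a_(n+1) + 1 a_n] / ((n+1)(n+2)); check: a_0 = -1, a_1 = -2, a_2 = -5/2, a_3 = -2, a_4 = -29/24, a_5 = -7/12


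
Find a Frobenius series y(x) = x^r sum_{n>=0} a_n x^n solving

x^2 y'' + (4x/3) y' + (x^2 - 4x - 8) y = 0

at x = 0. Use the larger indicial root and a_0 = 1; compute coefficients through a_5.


Write in Frobenius form y'' + (p(x)/x) y' + (q(x)/x^2) y = 0:
  p(x) = 4/3,  q(x) = x^2 - 4x - 8.
Indicial equation: r(r-1) + (4/3) r + (-8) = 0 -> roots r_1 = 8/3, r_2 = -3.
Take r = r_1 = 8/3. Let y(x) = x^r sum_{n>=0} a_n x^n with a_0 = 1.
Substitute y = x^r sum a_n x^n and match x^{r+n}. The recurrence is
  D(n) a_n - 4 a_{n-1} + 1 a_{n-2} = 0,  where D(n) = (r+n)(r+n-1) + (4/3)(r+n) + (-8).
  a_n = [4 a_{n-1} - 1 a_{n-2}] / D(n).
Since the indicial polynomial factors as (r - r_1)(r - r_2), D(n) = (r_1 + n - r_1)(r_1 + n - r_2) = n(n + 17/3).
Evaluating step by step (a_0 = 1):
  n = 1: D(1) = 1(1 + 17/3) = 20/3; numerator = 4(1) = 4; a_1 = (4)/(20/3) = 3/5
  n = 2: D(2) = 2(2 + 17/3) = 46/3; numerator = 4(3/5) - 1(1) = 7/5; a_2 = (7/5)/(46/3) = 21/230
  n = 3: D(3) = 3(3 + 17/3) = 26; numerator = 4(21/230) - 1(3/5) = -27/115; a_3 = (-27/115)/(26) = -27/2990
  n = 4: D(4) = 4(4 + 17/3) = 116/3; numerator = 4(-27/2990) - 1(21/230) = -381/2990; a_4 = (-381/2990)/(116/3) = -1143/346840
  n = 5: D(5) = 5(5 + 17/3) = 160/3; numerator = 4(-1143/346840) - 1(-27/2990) = -36/8671; a_5 = (-36/8671)/(160/3) = -27/346840

r = 8/3; a_0 = 1; a_1 = 3/5; a_2 = 21/230; a_3 = -27/2990; a_4 = -1143/346840; a_5 = -27/346840


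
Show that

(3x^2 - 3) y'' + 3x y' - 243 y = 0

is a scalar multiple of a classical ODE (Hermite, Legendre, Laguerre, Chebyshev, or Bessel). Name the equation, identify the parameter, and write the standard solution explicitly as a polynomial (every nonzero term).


All three coefficients share the factor -3; dividing through by -3 gives  (1 - x^2) y'' - x y' + 81 y = 0.
This matches the Chebyshev equation (1 - x^2) y'' - x y' + n^2 y = 0 (note the -x y' term, not -2x y') with n^2 = 81, so n = 9; the polynomial solution is T_9(x).
With y = sum_k a_k x^k, matching x^k gives (k+2)(k+1) a_{k+2} = (k^2 - n^2) a_k = (k - 9)(k + 9) a_k. The right side vanishes at k = 9, so the series with the parity of 9 terminates at degree 9.
Standard normalization: leading coefficient of T_n is 2^(n-1), so a_9 = 2^8 = 256. Work downward with a_k = (k+1)(k+2) a_{k+2} / ((k - 9)(k + 9)):
  a_7 = (8)(9)(256) / ((7 - 9)(7 + 9)) = 18432/(-32) = -576
  a_5 = (6)(7)(-576) / ((5 - 9)(5 + 9)) = -24192/(-56) = 432
  a_3 = (4)(5)(432) / ((3 - 9)(3 + 9)) = 8640/(-72) = -120
  a_1 = (2)(3)(-120) / ((1 - 9)(1 + 9)) = -720/(-80) = 9
Hence T_9(x) = 256 x^9 - 576 x^7 + 432 x^5 - 120 x^3 + 9 x.

T_9(x); series = 256 x^9 - 576 x^7 + 432 x^5 - 120 x^3 + 9 x


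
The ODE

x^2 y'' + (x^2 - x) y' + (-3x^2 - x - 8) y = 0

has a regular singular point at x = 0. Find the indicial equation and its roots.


Divide by x^2 to reach normal form y'' + P_1(x) y' + P_2(x) y = 0 with P_1(x) = 1 - 1/x and P_2(x) = -3 - 1/x - 8/x^2.
x = 0 is a singular point because the y'-coefficient 1 - 1/x has a pole at x = 0 and the y-coefficient -3 - 1/x - 8/x^2 has a pole at x = 0.
It is a regular singular point because x P_1(x) = p(x) = x - 1 and x^2 P_2(x) = q(x) = -3x^2 - x - 8 are polynomials, hence analytic at x = 0.
p(0) = -1,  q(0) = -8.
Indicial equation: r(r-1) + p(0) r + q(0) = 0, i.e. r^2 + (p(0) - 1) r + q(0) = 0, i.e. r^2 - 2 r - 8 = 0.
Discriminant: (-2)^2 - 4(-8) = 36, so r = (2 ± 6)/2.
Solving: r_1 = 4, r_2 = -2.

indicial: r^2 - 2 r - 8 = 0; roots r_1 = 4, r_2 = -2


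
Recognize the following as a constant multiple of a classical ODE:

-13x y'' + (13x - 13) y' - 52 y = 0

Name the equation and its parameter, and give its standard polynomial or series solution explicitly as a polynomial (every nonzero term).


All three coefficients share the factor -13; dividing through by -13 gives  x y'' + (1 - x) y' + 4 y = 0.
This matches the Laguerre equation x y'' + (1 - x) y' + n y = 0 with n = 4; the polynomial solution is L_4(x).
With y = sum_k a_k x^k, matching x^k gives (k+1)k a_{k+1} + (k+1) a_{k+1} - k a_k + n a_k = 0, i.e. (k+1)^2 a_{k+1} = (k - n) a_k = (k - 4) a_k. The right side vanishes at k = 4, so the series terminates at degree 4.
Standard normalization L_n(0) = 1 gives a_0 = 1. Work upward with a_{k+1} = (k - 4) a_k / (k+1)^2:
  a_1 = (0 - 4)(1) / 1^2 = -4/1 = -4
  a_2 = (1 - 4)(-4) / 2^2 = 12/4 = 3
  a_3 = (2 - 4)(3) / 3^2 = -6/9 = -2/3
  a_4 = (3 - 4)(-2/3) / 4^2 = (2/3)/16 = 1/24
Hence L_4(x) = x^4/24 - 2 x^3/3 + 3 x^2 - 4 x + 1.

L_4(x); series = x^4/24 - 2 x^3/3 + 3 x^2 - 4 x + 1


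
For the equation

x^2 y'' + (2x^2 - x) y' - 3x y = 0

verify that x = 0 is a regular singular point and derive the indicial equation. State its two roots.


Divide by x^2 to reach normal form y'' + P_1(x) y' + P_2(x) y = 0 with P_1(x) = 2 - 1/x and P_2(x) = -3/x.
x = 0 is a singular point because the y'-coefficient 2 - 1/x has a pole at x = 0 and the y-coefficient -3/x has a pole at x = 0.
It is a regular singular point because x P_1(x) = p(x) = 2x - 1 and x^2 P_2(x) = q(x) = -3x are polynomials, hence analytic at x = 0.
p(0) = -1,  q(0) = 0.
Indicial equation: r(r-1) + p(0) r + q(0) = 0, i.e. r^2 + (p(0) - 1) r + q(0) = 0, i.e. r^2 - 2 r = 0.
Discriminant: (-2)^2 - 4(0) = 4, so r = (2 ± 2)/2.
Solving: r_1 = 2, r_2 = 0.

indicial: r^2 - 2 r = 0; roots r_1 = 2, r_2 = 0


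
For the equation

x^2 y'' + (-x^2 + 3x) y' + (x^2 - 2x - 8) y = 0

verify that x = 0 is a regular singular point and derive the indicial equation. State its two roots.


Divide by x^2 to reach normal form y'' + P_1(x) y' + P_2(x) y = 0 with P_1(x) = -1 + 3/x and P_2(x) = 1 - 2/x - 8/x^2.
x = 0 is a singular point because the y'-coefficient -1 + 3/x has a pole at x = 0 and the y-coefficient 1 - 2/x - 8/x^2 has a pole at x = 0.
It is a regular singular point because x P_1(x) = p(x) = 3 - x and x^2 P_2(x) = q(x) = x^2 - 2x - 8 are polynomials, hence analytic at x = 0.
p(0) = 3,  q(0) = -8.
Indicial equation: r(r-1) + p(0) r + q(0) = 0, i.e. r^2 + (p(0) - 1) r + q(0) = 0, i.e. r^2 + 2 r - 8 = 0.
Discriminant: (2)^2 - 4(-8) = 36, so r = (-2 ± 6)/2.
Solving: r_1 = 2, r_2 = -4.

indicial: r^2 + 2 r - 8 = 0; roots r_1 = 2, r_2 = -4


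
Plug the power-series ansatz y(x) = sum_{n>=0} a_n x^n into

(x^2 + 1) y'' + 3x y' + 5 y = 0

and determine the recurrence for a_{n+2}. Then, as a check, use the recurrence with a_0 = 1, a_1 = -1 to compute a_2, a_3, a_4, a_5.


Substitute y = sum_n a_n x^n.
(1 + 1 x^2) y'' contributes (n+2)(n+1) a_{n+2} + n(n-1) a_n at x^n.
3 x y'(x) contributes 3 n a_n at x^n.
5 y(x) contributes 5 a_n at x^n.
Matching x^n: (n+2)(n+1) a_{n+2} + (n(n-1) + 3 n + 5) a_n = 0.
Thus a_{n+2} = (-n(n-1) - 3 n - 5) / ((n+1)(n+2)) * a_n.

Check with a_0 = 1, a_1 = -1 (apply the recurrence for n = 0, 1, 2, 3): a_0 = 1, a_1 = -1, a_2 = -5/2, a_3 = 4/3, a_4 = 65/24, a_5 = -4/3.

a_(n+2) = (-n(n-1) - 3 n - 5) / ((n+1)(n+2)) * a_n; check: a_0 = 1, a_1 = -1, a_2 = -5/2, a_3 = 4/3, a_4 = 65/24, a_5 = -4/3


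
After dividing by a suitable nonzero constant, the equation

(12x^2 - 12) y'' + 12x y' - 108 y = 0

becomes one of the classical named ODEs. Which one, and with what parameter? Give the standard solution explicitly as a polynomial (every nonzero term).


All three coefficients share the factor -12; dividing through by -12 gives  (1 - x^2) y'' - x y' + 9 y = 0.
This matches the Chebyshev equation (1 - x^2) y'' - x y' + n^2 y = 0 (note the -x y' term, not -2x y') with n^2 = 9, so n = 3; the polynomial solution is T_3(x).
With y = sum_k a_k x^k, matching x^k gives (k+2)(k+1) a_{k+2} = (k^2 - n^2) a_k = (k - 3)(k + 3) a_k. The right side vanishes at k = 3, so the series with the parity of 3 terminates at degree 3.
Standard normalization: leading coefficient of T_n is 2^(n-1), so a_3 = 2^2 = 4. Work downward with a_k = (k+1)(k+2) a_{k+2} / ((k - 3)(k + 3)):
  a_1 = (2)(3)(4) / ((1 - 3)(1 + 3)) = 24/(-8) = -3
Hence T_3(x) = 4 x^3 - 3 x.

T_3(x); series = 4 x^3 - 3 x


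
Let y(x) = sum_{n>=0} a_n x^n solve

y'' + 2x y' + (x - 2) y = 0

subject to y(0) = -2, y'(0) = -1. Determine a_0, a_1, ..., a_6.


Ansatz: y(x) = sum_{n>=0} a_n x^n, so y'(x) = sum_{n>=1} n a_n x^(n-1) and y''(x) = sum_{n>=2} n(n-1) a_n x^(n-2).
Substitute into P(x) y'' + Q(x) y' + R(x) y = 0 with P(x) = 1, Q(x) = 2x, R(x) = x - 2, and match powers of x.
Initial conditions: a_0 = -2, a_1 = -1.
Setting the coefficient of each power of x to zero and solving order by order (substituting the coefficients already found):
  x^0: 2 a_2 - 2 a_0 = 0  ->  2 a_2 = 2 a_0 = -4  ->  a_2 = -2
  x^1: 6 a_3 + a_0 = 0  ->  6 a_3 = -a_0 = 2  ->  a_3 = 1/3
  x^2: 12 a_4 + 2 a_2 + a_1 = 0  ->  12 a_4 = -2 a_2 - a_1 = 5  ->  a_4 = 5/12
  x^3: 20 a_5 + 4 a_3 + a_2 = 0  ->  20 a_5 = -4 a_3 - a_2 = 2/3  ->  a_5 = 1/30
  x^4: 30 a_6 + 6 a_4 + a_3 = 0  ->  30 a_6 = -6 a_4 - a_3 = -17/6  ->  a_6 = -17/180
Truncated series: y(x) = -2 - x - 2 x^2 + (1/3) x^3 + (5/12) x^4 + (1/30) x^5 - (17/180) x^6 + O(x^7).

a_0 = -2; a_1 = -1; a_2 = -2; a_3 = 1/3; a_4 = 5/12; a_5 = 1/30; a_6 = -17/180


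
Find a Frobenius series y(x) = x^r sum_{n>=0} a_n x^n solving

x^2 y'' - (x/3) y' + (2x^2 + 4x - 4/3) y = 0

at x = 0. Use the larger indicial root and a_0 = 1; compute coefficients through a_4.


Write in Frobenius form y'' + (p(x)/x) y' + (q(x)/x^2) y = 0:
  p(x) = -1/3,  q(x) = 2x^2 + 4x - 4/3.
Indicial equation: r(r-1) + (-1/3) r + (-4/3) = 0 -> roots r_1 = 2, r_2 = -2/3.
Take r = r_1 = 2. Let y(x) = x^r sum_{n>=0} a_n x^n with a_0 = 1.
Substitute y = x^r sum a_n x^n and match x^{r+n}. The recurrence is
  D(n) a_n + 4 a_{n-1} + 2 a_{n-2} = 0,  where D(n) = (r+n)(r+n-1) + (-1/3)(r+n) + (-4/3).
  a_n = [-4 a_{n-1} - 2 a_{n-2}] / D(n).
Since the indicial polynomial factors as (r - r_1)(r - r_2), D(n) = (r_1 + n - r_1)(r_1 + n - r_2) = n(n + 8/3).
Evaluating step by step (a_0 = 1):
  n = 1: D(1) = 1(1 + 8/3) = 11/3; numerator = -4(1) = -4; a_1 = (-4)/(11/3) = -12/11
  n = 2: D(2) = 2(2 + 8/3) = 28/3; numerator = -4(-12/11) - 2(1) = 26/11; a_2 = (26/11)/(28/3) = 39/154
  n = 3: D(3) = 3(3 + 8/3) = 17; numerator = -4(39/154) - 2(-12/11) = 90/77; a_3 = (90/77)/(17) = 90/1309
  n = 4: D(4) = 4(4 + 8/3) = 80/3; numerator = -4(90/1309) - 2(39/154) = -93/119; a_4 = (-93/119)/(80/3) = -279/9520

r = 2; a_0 = 1; a_1 = -12/11; a_2 = 39/154; a_3 = 90/1309; a_4 = -279/9520


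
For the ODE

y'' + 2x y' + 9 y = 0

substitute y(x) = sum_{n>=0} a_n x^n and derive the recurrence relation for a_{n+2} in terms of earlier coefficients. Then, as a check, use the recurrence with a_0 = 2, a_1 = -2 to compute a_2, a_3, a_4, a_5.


Substitute y = sum_n a_n x^n.
y''(x) has coefficient (n+2)(n+1) a_{n+2} at x^n;
2 x y'(x) has coefficient 2 n a_n at x^n (shift);
9 y(x) has coefficient 9 a_n at x^n.
Matching x^n: (n+2)(n+1) a_{n+2} + (2n + 9) a_n = 0.
Thus a_{n+2} = (-2n - 9) / ((n+1)(n+2)) * a_n.

Check with a_0 = 2, a_1 = -2 (apply the recurrence for n = 0, 1, 2, 3): a_0 = 2, a_1 = -2, a_2 = -9, a_3 = 11/3, a_4 = 39/4, a_5 = -11/4.

a_(n+2) = (-2n - 9) / ((n+1)(n+2)) * a_n; check: a_0 = 2, a_1 = -2, a_2 = -9, a_3 = 11/3, a_4 = 39/4, a_5 = -11/4


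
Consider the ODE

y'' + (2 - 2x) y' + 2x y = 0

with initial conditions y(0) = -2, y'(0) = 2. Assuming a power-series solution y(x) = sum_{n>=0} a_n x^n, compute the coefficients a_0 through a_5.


Ansatz: y(x) = sum_{n>=0} a_n x^n, so y'(x) = sum_{n>=1} n a_n x^(n-1) and y''(x) = sum_{n>=2} n(n-1) a_n x^(n-2).
Substitute into P(x) y'' + Q(x) y' + R(x) y = 0 with P(x) = 1, Q(x) = 2 - 2x, R(x) = 2x, and match powers of x.
Initial conditions: a_0 = -2, a_1 = 2.
Setting the coefficient of each power of x to zero and solving order by order (substituting the coefficients already found):
  x^0: 2 a_2 + 2 a_1 = 0  ->  2 a_2 = -2 a_1 = -4  ->  a_2 = -2
  x^1: 6 a_3 + 4 a_2 - 2 a_1 + 2 a_0 = 0  ->  6 a_3 = -4 a_2 + 2 a_1 - 2 a_0 = 16  ->  a_3 = 8/3
  x^2: 12 a_4 + 6 a_3 - 4 a_2 + 2 a_1 = 0  ->  12 a_4 = -6 a_3 + 4 a_2 - 2 a_1 = -28  ->  a_4 = -7/3
  x^3: 20 a_5 + 8 a_4 - 6 a_3 + 2 a_2 = 0  ->  20 a_5 = -8 a_4 + 6 a_3 - 2 a_2 = 116/3  ->  a_5 = 29/15
Truncated series: y(x) = -2 + 2 x - 2 x^2 + (8/3) x^3 - (7/3) x^4 + (29/15) x^5 + O(x^6).

a_0 = -2; a_1 = 2; a_2 = -2; a_3 = 8/3; a_4 = -7/3; a_5 = 29/15


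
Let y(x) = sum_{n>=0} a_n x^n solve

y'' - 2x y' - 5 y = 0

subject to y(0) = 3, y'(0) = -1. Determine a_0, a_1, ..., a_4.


Ansatz: y(x) = sum_{n>=0} a_n x^n, so y'(x) = sum_{n>=1} n a_n x^(n-1) and y''(x) = sum_{n>=2} n(n-1) a_n x^(n-2).
Substitute into P(x) y'' + Q(x) y' + R(x) y = 0 with P(x) = 1, Q(x) = -2x, R(x) = -5, and match powers of x.
Initial conditions: a_0 = 3, a_1 = -1.
Setting the coefficient of each power of x to zero and solving order by order (substituting the coefficients already found):
  x^0: 2 a_2 - 5 a_0 = 0  ->  2 a_2 = 5 a_0 = 15  ->  a_2 = 15/2
  x^1: 6 a_3 - 7 a_1 = 0  ->  6 a_3 = 7 a_1 = -7  ->  a_3 = -7/6
  x^2: 12 a_4 - 9 a_2 = 0  ->  12 a_4 = 9 a_2 = 135/2  ->  a_4 = 45/8
Truncated series: y(x) = 3 - x + (15/2) x^2 - (7/6) x^3 + (45/8) x^4 + O(x^5).

a_0 = 3; a_1 = -1; a_2 = 15/2; a_3 = -7/6; a_4 = 45/8


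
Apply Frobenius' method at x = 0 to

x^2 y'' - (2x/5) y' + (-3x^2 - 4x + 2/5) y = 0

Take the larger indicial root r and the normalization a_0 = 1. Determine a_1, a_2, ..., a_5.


Write in Frobenius form y'' + (p(x)/x) y' + (q(x)/x^2) y = 0:
  p(x) = -2/5,  q(x) = -3x^2 - 4x + 2/5.
Indicial equation: r(r-1) + (-2/5) r + (2/5) = 0 -> roots r_1 = 1, r_2 = 2/5.
Take r = r_1 = 1. Let y(x) = x^r sum_{n>=0} a_n x^n with a_0 = 1.
Substitute y = x^r sum a_n x^n and match x^{r+n}. The recurrence is
  D(n) a_n - 4 a_{n-1} - 3 a_{n-2} = 0,  where D(n) = (r+n)(r+n-1) + (-2/5)(r+n) + (2/5).
  a_n = [4 a_{n-1} + 3 a_{n-2}] / D(n).
Since the indicial polynomial factors as (r - r_1)(r - r_2), D(n) = (r_1 + n - r_1)(r_1 + n - r_2) = n(n + 3/5).
Evaluating step by step (a_0 = 1):
  n = 1: D(1) = 1(1 + 3/5) = 8/5; numerator = 4(1) = 4; a_1 = (4)/(8/5) = 5/2
  n = 2: D(2) = 2(2 + 3/5) = 26/5; numerator = 4(5/2) + 3(1) = 13; a_2 = (13)/(26/5) = 5/2
  n = 3: D(3) = 3(3 + 3/5) = 54/5; numerator = 4(5/2) + 3(5/2) = 35/2; a_3 = (35/2)/(54/5) = 175/108
  n = 4: D(4) = 4(4 + 3/5) = 92/5; numerator = 4(175/108) + 3(5/2) = 755/54; a_4 = (755/54)/(92/5) = 3775/4968
  n = 5: D(5) = 5(5 + 3/5) = 28; numerator = 4(3775/4968) + 3(175/108) = 19625/2484; a_5 = (19625/2484)/(28) = 19625/69552

r = 1; a_0 = 1; a_1 = 5/2; a_2 = 5/2; a_3 = 175/108; a_4 = 3775/4968; a_5 = 19625/69552


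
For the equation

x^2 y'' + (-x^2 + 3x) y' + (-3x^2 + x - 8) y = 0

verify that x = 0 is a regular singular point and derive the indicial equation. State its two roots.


Divide by x^2 to reach normal form y'' + P_1(x) y' + P_2(x) y = 0 with P_1(x) = -1 + 3/x and P_2(x) = -3 + 1/x - 8/x^2.
x = 0 is a singular point because the y'-coefficient -1 + 3/x has a pole at x = 0 and the y-coefficient -3 + 1/x - 8/x^2 has a pole at x = 0.
It is a regular singular point because x P_1(x) = p(x) = 3 - x and x^2 P_2(x) = q(x) = -3x^2 + x - 8 are polynomials, hence analytic at x = 0.
p(0) = 3,  q(0) = -8.
Indicial equation: r(r-1) + p(0) r + q(0) = 0, i.e. r^2 + (p(0) - 1) r + q(0) = 0, i.e. r^2 + 2 r - 8 = 0.
Discriminant: (2)^2 - 4(-8) = 36, so r = (-2 ± 6)/2.
Solving: r_1 = 2, r_2 = -4.

indicial: r^2 + 2 r - 8 = 0; roots r_1 = 2, r_2 = -4


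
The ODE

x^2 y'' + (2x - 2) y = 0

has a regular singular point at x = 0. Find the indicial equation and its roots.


Divide by x^2 to reach normal form y'' + P_1(x) y' + P_2(x) y = 0 with P_1(x) = 0 and P_2(x) = 2/x - 2/x^2.
x = 0 is a singular point because the y-coefficient 2/x - 2/x^2 has a pole at x = 0.
It is a regular singular point because x P_1(x) = p(x) = 0 and x^2 P_2(x) = q(x) = 2x - 2 are polynomials, hence analytic at x = 0.
p(0) = 0,  q(0) = -2.
Indicial equation: r(r-1) + p(0) r + q(0) = 0, i.e. r^2 + (p(0) - 1) r + q(0) = 0, i.e. r^2 - 1 r - 2 = 0.
Discriminant: (-1)^2 - 4(-2) = 9, so r = (1 ± 3)/2.
Solving: r_1 = 2, r_2 = -1.

indicial: r^2 - 1 r - 2 = 0; roots r_1 = 2, r_2 = -1


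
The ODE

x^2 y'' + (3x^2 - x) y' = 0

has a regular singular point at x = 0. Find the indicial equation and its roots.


Divide by x^2 to reach normal form y'' + P_1(x) y' + P_2(x) y = 0 with P_1(x) = 3 - 1/x and P_2(x) = 0.
x = 0 is a singular point because the y'-coefficient 3 - 1/x has a pole at x = 0.
It is a regular singular point because x P_1(x) = p(x) = 3x - 1 and x^2 P_2(x) = q(x) = 0 are polynomials, hence analytic at x = 0.
p(0) = -1,  q(0) = 0.
Indicial equation: r(r-1) + p(0) r + q(0) = 0, i.e. r^2 + (p(0) - 1) r + q(0) = 0, i.e. r^2 - 2 r = 0.
Discriminant: (-2)^2 - 4(0) = 4, so r = (2 ± 2)/2.
Solving: r_1 = 2, r_2 = 0.

indicial: r^2 - 2 r = 0; roots r_1 = 2, r_2 = 0


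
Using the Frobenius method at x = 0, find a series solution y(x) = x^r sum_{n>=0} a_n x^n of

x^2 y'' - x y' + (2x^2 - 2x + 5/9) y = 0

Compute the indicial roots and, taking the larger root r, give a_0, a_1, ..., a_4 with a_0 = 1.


Write in Frobenius form y'' + (p(x)/x) y' + (q(x)/x^2) y = 0:
  p(x) = -1,  q(x) = 2x^2 - 2x + 5/9.
Indicial equation: r(r-1) + (-1) r + (5/9) = 0 -> roots r_1 = 5/3, r_2 = 1/3.
Take r = r_1 = 5/3. Let y(x) = x^r sum_{n>=0} a_n x^n with a_0 = 1.
Substitute y = x^r sum a_n x^n and match x^{r+n}. The recurrence is
  D(n) a_n - 2 a_{n-1} + 2 a_{n-2} = 0,  where D(n) = (r+n)(r+n-1) + (-1)(r+n) + (5/9).
  a_n = [2 a_{n-1} - 2 a_{n-2}] / D(n).
Since the indicial polynomial factors as (r - r_1)(r - r_2), D(n) = (r_1 + n - r_1)(r_1 + n - r_2) = n(n + 4/3).
Evaluating step by step (a_0 = 1):
  n = 1: D(1) = 1(1 + 4/3) = 7/3; numerator = 2(1) = 2; a_1 = (2)/(7/3) = 6/7
  n = 2: D(2) = 2(2 + 4/3) = 20/3; numerator = 2(6/7) - 2(1) = -2/7; a_2 = (-2/7)/(20/3) = -3/70
  n = 3: D(3) = 3(3 + 4/3) = 13; numerator = 2(-3/70) - 2(6/7) = -9/5; a_3 = (-9/5)/(13) = -9/65
  n = 4: D(4) = 4(4 + 4/3) = 64/3; numerator = 2(-9/65) - 2(-3/70) = -87/455; a_4 = (-87/455)/(64/3) = -261/29120

r = 5/3; a_0 = 1; a_1 = 6/7; a_2 = -3/70; a_3 = -9/65; a_4 = -261/29120


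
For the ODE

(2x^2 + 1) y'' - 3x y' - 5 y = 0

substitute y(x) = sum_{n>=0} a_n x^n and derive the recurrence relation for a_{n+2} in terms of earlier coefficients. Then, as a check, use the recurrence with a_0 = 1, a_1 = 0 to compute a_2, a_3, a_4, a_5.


Substitute y = sum_n a_n x^n.
(1 + 2 x^2) y'' contributes (n+2)(n+1) a_{n+2} + 2 n(n-1) a_n at x^n.
-3 x y'(x) contributes -3 n a_n at x^n.
-5 y(x) contributes -5 a_n at x^n.
Matching x^n: (n+2)(n+1) a_{n+2} + (2 n(n-1) - 3 n - 5) a_n = 0.
Thus a_{n+2} = (-2 n(n-1) + 3 n + 5) / ((n+1)(n+2)) * a_n.

Check with a_0 = 1, a_1 = 0 (apply the recurrence for n = 0, 1, 2, 3): a_0 = 1, a_1 = 0, a_2 = 5/2, a_3 = 0, a_4 = 35/24, a_5 = 0.

a_(n+2) = (-2 n(n-1) + 3 n + 5) / ((n+1)(n+2)) * a_n; check: a_0 = 1, a_1 = 0, a_2 = 5/2, a_3 = 0, a_4 = 35/24, a_5 = 0
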